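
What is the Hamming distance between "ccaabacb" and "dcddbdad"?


Comparing "ccaabacb" and "dcddbdad" position by position:
  Position 0: 'c' vs 'd' => differ
  Position 1: 'c' vs 'c' => same
  Position 2: 'a' vs 'd' => differ
  Position 3: 'a' vs 'd' => differ
  Position 4: 'b' vs 'b' => same
  Position 5: 'a' vs 'd' => differ
  Position 6: 'c' vs 'a' => differ
  Position 7: 'b' vs 'd' => differ
Total differences (Hamming distance): 6

6


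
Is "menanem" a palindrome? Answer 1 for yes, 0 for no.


Input: menanem
Reversed: menanem
  Compare pos 0 ('m') with pos 6 ('m'): match
  Compare pos 1 ('e') with pos 5 ('e'): match
  Compare pos 2 ('n') with pos 4 ('n'): match
Result: palindrome

1


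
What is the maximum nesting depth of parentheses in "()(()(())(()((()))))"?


Input: "()(()(())(()((()))))"
Tracking depth:
  Position 0 '(': depth becomes 1
  Position 1 ')': depth becomes 0
  Position 2 '(': depth becomes 1
  Position 3 '(': depth becomes 2
  Position 4 ')': depth becomes 1
  Position 5 '(': depth becomes 2
  Position 6 '(': depth becomes 3
  Position 7 ')': depth becomes 2
  Position 8 ')': depth becomes 1
  Position 9 '(': depth becomes 2
  Position 10 '(': depth becomes 3
  Position 11 ')': depth becomes 2
  Position 12 '(': depth becomes 3
  Position 13 '(': depth becomes 4
  Position 14 '(': depth becomes 5
  Position 15 ')': depth becomes 4
  Position 16 ')': depth becomes 3
  Position 17 ')': depth becomes 2
  Position 18 ')': depth becomes 1
  Position 19 ')': depth becomes 0
Maximum depth reached: 5

5


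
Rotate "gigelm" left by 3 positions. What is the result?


Input: "gigelm", rotate left by 3
First 3 characters: "gig"
Remaining characters: "elm"
Concatenate remaining + first: "elm" + "gig" = "elmgig"

elmgig


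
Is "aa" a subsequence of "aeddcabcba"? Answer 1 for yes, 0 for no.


Check if "aa" is a subsequence of "aeddcabcba"
Greedy scan:
  Position 0 ('a'): matches sub[0] = 'a'
  Position 1 ('e'): no match needed
  Position 2 ('d'): no match needed
  Position 3 ('d'): no match needed
  Position 4 ('c'): no match needed
  Position 5 ('a'): matches sub[1] = 'a'
  Position 6 ('b'): no match needed
  Position 7 ('c'): no match needed
  Position 8 ('b'): no match needed
  Position 9 ('a'): no match needed
All 2 characters matched => is a subsequence

1


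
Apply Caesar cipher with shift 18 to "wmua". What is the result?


Caesar cipher: shift "wmua" by 18
  'w' (pos 22) + 18 = pos 14 = 'o'
  'm' (pos 12) + 18 = pos 4 = 'e'
  'u' (pos 20) + 18 = pos 12 = 'm'
  'a' (pos 0) + 18 = pos 18 = 's'
Result: oems

oems


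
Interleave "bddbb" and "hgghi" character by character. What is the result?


Interleaving "bddbb" and "hgghi":
  Position 0: 'b' from first, 'h' from second => "bh"
  Position 1: 'd' from first, 'g' from second => "dg"
  Position 2: 'd' from first, 'g' from second => "dg"
  Position 3: 'b' from first, 'h' from second => "bh"
  Position 4: 'b' from first, 'i' from second => "bi"
Result: bhdgdgbhbi

bhdgdgbhbi


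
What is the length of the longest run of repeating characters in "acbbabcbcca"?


Input: "acbbabcbcca"
Scanning for longest run:
  Position 1 ('c'): new char, reset run to 1
  Position 2 ('b'): new char, reset run to 1
  Position 3 ('b'): continues run of 'b', length=2
  Position 4 ('a'): new char, reset run to 1
  Position 5 ('b'): new char, reset run to 1
  Position 6 ('c'): new char, reset run to 1
  Position 7 ('b'): new char, reset run to 1
  Position 8 ('c'): new char, reset run to 1
  Position 9 ('c'): continues run of 'c', length=2
  Position 10 ('a'): new char, reset run to 1
Longest run: 'b' with length 2

2


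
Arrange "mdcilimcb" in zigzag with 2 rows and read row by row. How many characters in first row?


Zigzag "mdcilimcb" into 2 rows:
Placing characters:
  'm' => row 0
  'd' => row 1
  'c' => row 0
  'i' => row 1
  'l' => row 0
  'i' => row 1
  'm' => row 0
  'c' => row 1
  'b' => row 0
Rows:
  Row 0: "mclmb"
  Row 1: "diic"
First row length: 5

5


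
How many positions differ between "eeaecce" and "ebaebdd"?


Comparing "eeaecce" and "ebaebdd" position by position:
  Position 0: 'e' vs 'e' => same
  Position 1: 'e' vs 'b' => DIFFER
  Position 2: 'a' vs 'a' => same
  Position 3: 'e' vs 'e' => same
  Position 4: 'c' vs 'b' => DIFFER
  Position 5: 'c' vs 'd' => DIFFER
  Position 6: 'e' vs 'd' => DIFFER
Positions that differ: 4

4


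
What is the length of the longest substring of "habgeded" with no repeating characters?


Input: "habgeded"
Sliding window (track last position of each char):
  Position 0 ('h'): window [0,0] length 1 -- new best
  Position 1 ('a'): window [0,1] length 2 -- new best
  Position 2 ('b'): window [0,2] length 3 -- new best
  Position 3 ('g'): window [0,3] length 4 -- new best
  Position 4 ('e'): window [0,4] length 5 -- new best
  Position 5 ('d'): window [0,5] length 6 -- new best
  Position 6 ('e'): repeat (last at 4), move window start to 5
  Position 6 ('e'): window [5,6] length 2
  Position 7 ('d'): repeat (last at 5), move window start to 6
  Position 7 ('d'): window [6,7] length 2
Longest substring with no repeats: "habged" with length 6

6


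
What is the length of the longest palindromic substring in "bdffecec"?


Input: "bdffecec"
Checking substrings for palindromes:
  [4:7] "ece" (len 3) => palindrome
  [5:8] "cec" (len 3) => palindrome
  [2:4] "ff" (len 2) => palindrome
Longest palindromic substring: "ece" with length 3

3


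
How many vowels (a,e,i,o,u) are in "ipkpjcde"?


Input: ipkpjcde
Checking each character:
  'i' at position 0: vowel (running total: 1)
  'p' at position 1: consonant
  'k' at position 2: consonant
  'p' at position 3: consonant
  'j' at position 4: consonant
  'c' at position 5: consonant
  'd' at position 6: consonant
  'e' at position 7: vowel (running total: 2)
Total vowels: 2

2


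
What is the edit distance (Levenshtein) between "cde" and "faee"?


Computing edit distance: "cde" -> "faee"
DP table:
           f    a    e    e
      0    1    2    3    4
  c   1    1    2    3    4
  d   2    2    2    3    4
  e   3    3    3    2    3
Edit distance = dp[3][4] = 3

3


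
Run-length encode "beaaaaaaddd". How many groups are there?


Input: beaaaaaaddd
Scanning for consecutive runs:
  Group 1: 'b' x 1 (positions 0-0)
  Group 2: 'e' x 1 (positions 1-1)
  Group 3: 'a' x 6 (positions 2-7)
  Group 4: 'd' x 3 (positions 8-10)
Total groups: 4

4


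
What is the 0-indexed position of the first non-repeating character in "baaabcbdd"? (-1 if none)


Input: baaabcbdd
Character frequencies:
  'a': 3
  'b': 3
  'c': 1
  'd': 2
Scanning left to right for freq == 1:
  Position 0 ('b'): freq=3, skip
  Position 1 ('a'): freq=3, skip
  Position 2 ('a'): freq=3, skip
  Position 3 ('a'): freq=3, skip
  Position 4 ('b'): freq=3, skip
  Position 5 ('c'): unique! => answer = 5

5


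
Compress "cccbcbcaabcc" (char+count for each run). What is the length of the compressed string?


Input: cccbcbcaabcc
Runs:
  'c' x 3 => "c3"
  'b' x 1 => "b1"
  'c' x 1 => "c1"
  'b' x 1 => "b1"
  'c' x 1 => "c1"
  'a' x 2 => "a2"
  'b' x 1 => "b1"
  'c' x 2 => "c2"
Compressed: "c3b1c1b1c1a2b1c2"
Compressed length: 16

16


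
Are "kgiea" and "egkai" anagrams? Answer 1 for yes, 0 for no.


Strings: "kgiea", "egkai"
Sorted first:  aegik
Sorted second: aegik
Sorted forms match => anagrams

1


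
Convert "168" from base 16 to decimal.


Input: "168" in base 16
Positional expansion:
  Digit '1' (value 1) x 16^2 = 256
  Digit '6' (value 6) x 16^1 = 96
  Digit '8' (value 8) x 16^0 = 8
Sum = 360

360


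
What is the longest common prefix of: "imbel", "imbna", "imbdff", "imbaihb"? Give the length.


Words: imbel, imbna, imbdff, imbaihb
  Position 0: all 'i' => match
  Position 1: all 'm' => match
  Position 2: all 'b' => match
  Position 3: ('e', 'n', 'd', 'a') => mismatch, stop
LCP = "imb" (length 3)

3


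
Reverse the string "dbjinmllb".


Input: dbjinmllb
Reading characters right to left:
  Position 8: 'b'
  Position 7: 'l'
  Position 6: 'l'
  Position 5: 'm'
  Position 4: 'n'
  Position 3: 'i'
  Position 2: 'j'
  Position 1: 'b'
  Position 0: 'd'
Reversed: bllmnijbd

bllmnijbd


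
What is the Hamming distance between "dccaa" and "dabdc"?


Comparing "dccaa" and "dabdc" position by position:
  Position 0: 'd' vs 'd' => same
  Position 1: 'c' vs 'a' => differ
  Position 2: 'c' vs 'b' => differ
  Position 3: 'a' vs 'd' => differ
  Position 4: 'a' vs 'c' => differ
Total differences (Hamming distance): 4

4


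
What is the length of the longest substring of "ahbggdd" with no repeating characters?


Input: "ahbggdd"
Sliding window (track last position of each char):
  Position 0 ('a'): window [0,0] length 1 -- new best
  Position 1 ('h'): window [0,1] length 2 -- new best
  Position 2 ('b'): window [0,2] length 3 -- new best
  Position 3 ('g'): window [0,3] length 4 -- new best
  Position 4 ('g'): repeat (last at 3), move window start to 4
  Position 4 ('g'): window [4,4] length 1
  Position 5 ('d'): window [4,5] length 2
  Position 6 ('d'): repeat (last at 5), move window start to 6
  Position 6 ('d'): window [6,6] length 1
Longest substring with no repeats: "ahbg" with length 4

4


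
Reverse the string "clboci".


Input: clboci
Reading characters right to left:
  Position 5: 'i'
  Position 4: 'c'
  Position 3: 'o'
  Position 2: 'b'
  Position 1: 'l'
  Position 0: 'c'
Reversed: icoblc

icoblc


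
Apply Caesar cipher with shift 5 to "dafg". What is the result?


Caesar cipher: shift "dafg" by 5
  'd' (pos 3) + 5 = pos 8 = 'i'
  'a' (pos 0) + 5 = pos 5 = 'f'
  'f' (pos 5) + 5 = pos 10 = 'k'
  'g' (pos 6) + 5 = pos 11 = 'l'
Result: ifkl

ifkl


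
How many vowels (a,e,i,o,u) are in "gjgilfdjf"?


Input: gjgilfdjf
Checking each character:
  'g' at position 0: consonant
  'j' at position 1: consonant
  'g' at position 2: consonant
  'i' at position 3: vowel (running total: 1)
  'l' at position 4: consonant
  'f' at position 5: consonant
  'd' at position 6: consonant
  'j' at position 7: consonant
  'f' at position 8: consonant
Total vowels: 1

1


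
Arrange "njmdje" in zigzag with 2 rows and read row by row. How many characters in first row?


Zigzag "njmdje" into 2 rows:
Placing characters:
  'n' => row 0
  'j' => row 1
  'm' => row 0
  'd' => row 1
  'j' => row 0
  'e' => row 1
Rows:
  Row 0: "nmj"
  Row 1: "jde"
First row length: 3

3


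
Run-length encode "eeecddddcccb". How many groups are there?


Input: eeecddddcccb
Scanning for consecutive runs:
  Group 1: 'e' x 3 (positions 0-2)
  Group 2: 'c' x 1 (positions 3-3)
  Group 3: 'd' x 4 (positions 4-7)
  Group 4: 'c' x 3 (positions 8-10)
  Group 5: 'b' x 1 (positions 11-11)
Total groups: 5

5


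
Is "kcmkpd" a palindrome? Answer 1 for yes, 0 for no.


Input: kcmkpd
Reversed: dpkmck
  Compare pos 0 ('k') with pos 5 ('d'): MISMATCH
  Compare pos 1 ('c') with pos 4 ('p'): MISMATCH
  Compare pos 2 ('m') with pos 3 ('k'): MISMATCH
Result: not a palindrome

0


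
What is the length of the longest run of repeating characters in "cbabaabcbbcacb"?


Input: "cbabaabcbbcacb"
Scanning for longest run:
  Position 1 ('b'): new char, reset run to 1
  Position 2 ('a'): new char, reset run to 1
  Position 3 ('b'): new char, reset run to 1
  Position 4 ('a'): new char, reset run to 1
  Position 5 ('a'): continues run of 'a', length=2
  Position 6 ('b'): new char, reset run to 1
  Position 7 ('c'): new char, reset run to 1
  Position 8 ('b'): new char, reset run to 1
  Position 9 ('b'): continues run of 'b', length=2
  Position 10 ('c'): new char, reset run to 1
  Position 11 ('a'): new char, reset run to 1
  Position 12 ('c'): new char, reset run to 1
  Position 13 ('b'): new char, reset run to 1
Longest run: 'a' with length 2

2


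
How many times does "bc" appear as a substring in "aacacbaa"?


Searching for "bc" in "aacacbaa"
Scanning each position:
  Position 0: "aa" => no
  Position 1: "ac" => no
  Position 2: "ca" => no
  Position 3: "ac" => no
  Position 4: "cb" => no
  Position 5: "ba" => no
  Position 6: "aa" => no
Total occurrences: 0

0


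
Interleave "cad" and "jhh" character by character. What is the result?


Interleaving "cad" and "jhh":
  Position 0: 'c' from first, 'j' from second => "cj"
  Position 1: 'a' from first, 'h' from second => "ah"
  Position 2: 'd' from first, 'h' from second => "dh"
Result: cjahdh

cjahdh


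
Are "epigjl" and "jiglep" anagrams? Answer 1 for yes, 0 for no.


Strings: "epigjl", "jiglep"
Sorted first:  egijlp
Sorted second: egijlp
Sorted forms match => anagrams

1


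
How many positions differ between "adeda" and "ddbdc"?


Comparing "adeda" and "ddbdc" position by position:
  Position 0: 'a' vs 'd' => DIFFER
  Position 1: 'd' vs 'd' => same
  Position 2: 'e' vs 'b' => DIFFER
  Position 3: 'd' vs 'd' => same
  Position 4: 'a' vs 'c' => DIFFER
Positions that differ: 3

3


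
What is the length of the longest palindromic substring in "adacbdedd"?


Input: "adacbdedd"
Checking substrings for palindromes:
  [0:3] "ada" (len 3) => palindrome
  [5:8] "ded" (len 3) => palindrome
  [7:9] "dd" (len 2) => palindrome
Longest palindromic substring: "ada" with length 3

3


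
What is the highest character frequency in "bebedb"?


Input: bebedb
Character counts:
  'b': 3
  'd': 1
  'e': 2
Maximum frequency: 3

3


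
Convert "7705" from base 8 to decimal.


Input: "7705" in base 8
Positional expansion:
  Digit '7' (value 7) x 8^3 = 3584
  Digit '7' (value 7) x 8^2 = 448
  Digit '0' (value 0) x 8^1 = 0
  Digit '5' (value 5) x 8^0 = 5
Sum = 4037

4037


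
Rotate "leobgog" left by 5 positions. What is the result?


Input: "leobgog", rotate left by 5
First 5 characters: "leobg"
Remaining characters: "og"
Concatenate remaining + first: "og" + "leobg" = "ogleobg"

ogleobg


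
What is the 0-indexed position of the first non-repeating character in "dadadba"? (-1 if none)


Input: dadadba
Character frequencies:
  'a': 3
  'b': 1
  'd': 3
Scanning left to right for freq == 1:
  Position 0 ('d'): freq=3, skip
  Position 1 ('a'): freq=3, skip
  Position 2 ('d'): freq=3, skip
  Position 3 ('a'): freq=3, skip
  Position 4 ('d'): freq=3, skip
  Position 5 ('b'): unique! => answer = 5

5


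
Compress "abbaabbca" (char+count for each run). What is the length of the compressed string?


Input: abbaabbca
Runs:
  'a' x 1 => "a1"
  'b' x 2 => "b2"
  'a' x 2 => "a2"
  'b' x 2 => "b2"
  'c' x 1 => "c1"
  'a' x 1 => "a1"
Compressed: "a1b2a2b2c1a1"
Compressed length: 12

12


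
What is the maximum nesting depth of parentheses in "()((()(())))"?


Input: "()((()(())))"
Tracking depth:
  Position 0 '(': depth becomes 1
  Position 1 ')': depth becomes 0
  Position 2 '(': depth becomes 1
  Position 3 '(': depth becomes 2
  Position 4 '(': depth becomes 3
  Position 5 ')': depth becomes 2
  Position 6 '(': depth becomes 3
  Position 7 '(': depth becomes 4
  Position 8 ')': depth becomes 3
  Position 9 ')': depth becomes 2
  Position 10 ')': depth becomes 1
  Position 11 ')': depth becomes 0
Maximum depth reached: 4

4


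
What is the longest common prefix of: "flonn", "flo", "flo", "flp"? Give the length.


Words: flonn, flo, flo, flp
  Position 0: all 'f' => match
  Position 1: all 'l' => match
  Position 2: ('o', 'o', 'o', 'p') => mismatch, stop
LCP = "fl" (length 2)

2


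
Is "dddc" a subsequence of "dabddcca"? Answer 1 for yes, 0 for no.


Check if "dddc" is a subsequence of "dabddcca"
Greedy scan:
  Position 0 ('d'): matches sub[0] = 'd'
  Position 1 ('a'): no match needed
  Position 2 ('b'): no match needed
  Position 3 ('d'): matches sub[1] = 'd'
  Position 4 ('d'): matches sub[2] = 'd'
  Position 5 ('c'): matches sub[3] = 'c'
  Position 6 ('c'): no match needed
  Position 7 ('a'): no match needed
All 4 characters matched => is a subsequence

1


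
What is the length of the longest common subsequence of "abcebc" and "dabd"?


LCS of "abcebc" and "dabd"
DP table:
           d    a    b    d
      0    0    0    0    0
  a   0    0    1    1    1
  b   0    0    1    2    2
  c   0    0    1    2    2
  e   0    0    1    2    2
  b   0    0    1    2    2
  c   0    0    1    2    2
LCS length = dp[6][4] = 2

2


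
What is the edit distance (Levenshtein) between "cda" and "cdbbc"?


Computing edit distance: "cda" -> "cdbbc"
DP table:
           c    d    b    b    c
      0    1    2    3    4    5
  c   1    0    1    2    3    4
  d   2    1    0    1    2    3
  a   3    2    1    1    2    3
Edit distance = dp[3][5] = 3

3


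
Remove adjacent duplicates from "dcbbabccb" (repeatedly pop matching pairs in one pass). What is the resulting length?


Input: dcbbabccb
Stack-based adjacent duplicate removal:
  Read 'd': push. Stack: d
  Read 'c': push. Stack: dc
  Read 'b': push. Stack: dcb
  Read 'b': matches stack top 'b' => pop. Stack: dc
  Read 'a': push. Stack: dca
  Read 'b': push. Stack: dcab
  Read 'c': push. Stack: dcabc
  Read 'c': matches stack top 'c' => pop. Stack: dcab
  Read 'b': matches stack top 'b' => pop. Stack: dca
Final stack: "dca" (length 3)

3


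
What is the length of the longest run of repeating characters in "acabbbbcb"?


Input: "acabbbbcb"
Scanning for longest run:
  Position 1 ('c'): new char, reset run to 1
  Position 2 ('a'): new char, reset run to 1
  Position 3 ('b'): new char, reset run to 1
  Position 4 ('b'): continues run of 'b', length=2
  Position 5 ('b'): continues run of 'b', length=3
  Position 6 ('b'): continues run of 'b', length=4
  Position 7 ('c'): new char, reset run to 1
  Position 8 ('b'): new char, reset run to 1
Longest run: 'b' with length 4

4


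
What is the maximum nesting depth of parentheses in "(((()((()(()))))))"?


Input: "(((()((()(()))))))"
Tracking depth:
  Position 0 '(': depth becomes 1
  Position 1 '(': depth becomes 2
  Position 2 '(': depth becomes 3
  Position 3 '(': depth becomes 4
  Position 4 ')': depth becomes 3
  Position 5 '(': depth becomes 4
  Position 6 '(': depth becomes 5
  Position 7 '(': depth becomes 6
  Position 8 ')': depth becomes 5
  Position 9 '(': depth becomes 6
  Position 10 '(': depth becomes 7
  Position 11 ')': depth becomes 6
  Position 12 ')': depth becomes 5
  Position 13 ')': depth becomes 4
  Position 14 ')': depth becomes 3
  Position 15 ')': depth becomes 2
  Position 16 ')': depth becomes 1
  Position 17 ')': depth becomes 0
Maximum depth reached: 7

7


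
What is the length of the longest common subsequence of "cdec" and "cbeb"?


LCS of "cdec" and "cbeb"
DP table:
           c    b    e    b
      0    0    0    0    0
  c   0    1    1    1    1
  d   0    1    1    1    1
  e   0    1    1    2    2
  c   0    1    1    2    2
LCS length = dp[4][4] = 2

2


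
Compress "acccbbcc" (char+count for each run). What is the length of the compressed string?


Input: acccbbcc
Runs:
  'a' x 1 => "a1"
  'c' x 3 => "c3"
  'b' x 2 => "b2"
  'c' x 2 => "c2"
Compressed: "a1c3b2c2"
Compressed length: 8

8


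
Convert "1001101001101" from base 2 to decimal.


Input: "1001101001101" in base 2
Positional expansion:
  Digit '1' (value 1) x 2^12 = 4096
  Digit '0' (value 0) x 2^11 = 0
  Digit '0' (value 0) x 2^10 = 0
  Digit '1' (value 1) x 2^9 = 512
  Digit '1' (value 1) x 2^8 = 256
  Digit '0' (value 0) x 2^7 = 0
  Digit '1' (value 1) x 2^6 = 64
  Digit '0' (value 0) x 2^5 = 0
  Digit '0' (value 0) x 2^4 = 0
  Digit '1' (value 1) x 2^3 = 8
  Digit '1' (value 1) x 2^2 = 4
  Digit '0' (value 0) x 2^1 = 0
  Digit '1' (value 1) x 2^0 = 1
Sum = 4941

4941


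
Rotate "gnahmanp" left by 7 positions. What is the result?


Input: "gnahmanp", rotate left by 7
First 7 characters: "gnahman"
Remaining characters: "p"
Concatenate remaining + first: "p" + "gnahman" = "pgnahman"

pgnahman


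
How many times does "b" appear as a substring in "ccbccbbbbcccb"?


Searching for "b" in "ccbccbbbbcccb"
Scanning each position:
  Position 0: "c" => no
  Position 1: "c" => no
  Position 2: "b" => MATCH
  Position 3: "c" => no
  Position 4: "c" => no
  Position 5: "b" => MATCH
  Position 6: "b" => MATCH
  Position 7: "b" => MATCH
  Position 8: "b" => MATCH
  Position 9: "c" => no
  Position 10: "c" => no
  Position 11: "c" => no
  Position 12: "b" => MATCH
Total occurrences: 6

6


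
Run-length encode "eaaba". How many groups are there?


Input: eaaba
Scanning for consecutive runs:
  Group 1: 'e' x 1 (positions 0-0)
  Group 2: 'a' x 2 (positions 1-2)
  Group 3: 'b' x 1 (positions 3-3)
  Group 4: 'a' x 1 (positions 4-4)
Total groups: 4

4


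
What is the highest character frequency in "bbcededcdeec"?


Input: bbcededcdeec
Character counts:
  'b': 2
  'c': 3
  'd': 3
  'e': 4
Maximum frequency: 4

4


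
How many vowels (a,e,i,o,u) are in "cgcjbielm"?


Input: cgcjbielm
Checking each character:
  'c' at position 0: consonant
  'g' at position 1: consonant
  'c' at position 2: consonant
  'j' at position 3: consonant
  'b' at position 4: consonant
  'i' at position 5: vowel (running total: 1)
  'e' at position 6: vowel (running total: 2)
  'l' at position 7: consonant
  'm' at position 8: consonant
Total vowels: 2

2


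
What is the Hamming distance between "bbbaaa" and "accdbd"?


Comparing "bbbaaa" and "accdbd" position by position:
  Position 0: 'b' vs 'a' => differ
  Position 1: 'b' vs 'c' => differ
  Position 2: 'b' vs 'c' => differ
  Position 3: 'a' vs 'd' => differ
  Position 4: 'a' vs 'b' => differ
  Position 5: 'a' vs 'd' => differ
Total differences (Hamming distance): 6

6


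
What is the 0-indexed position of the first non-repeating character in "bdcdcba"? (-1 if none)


Input: bdcdcba
Character frequencies:
  'a': 1
  'b': 2
  'c': 2
  'd': 2
Scanning left to right for freq == 1:
  Position 0 ('b'): freq=2, skip
  Position 1 ('d'): freq=2, skip
  Position 2 ('c'): freq=2, skip
  Position 3 ('d'): freq=2, skip
  Position 4 ('c'): freq=2, skip
  Position 5 ('b'): freq=2, skip
  Position 6 ('a'): unique! => answer = 6

6


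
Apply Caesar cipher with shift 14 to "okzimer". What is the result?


Caesar cipher: shift "okzimer" by 14
  'o' (pos 14) + 14 = pos 2 = 'c'
  'k' (pos 10) + 14 = pos 24 = 'y'
  'z' (pos 25) + 14 = pos 13 = 'n'
  'i' (pos 8) + 14 = pos 22 = 'w'
  'm' (pos 12) + 14 = pos 0 = 'a'
  'e' (pos 4) + 14 = pos 18 = 's'
  'r' (pos 17) + 14 = pos 5 = 'f'
Result: cynwasf

cynwasf


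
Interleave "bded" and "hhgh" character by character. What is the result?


Interleaving "bded" and "hhgh":
  Position 0: 'b' from first, 'h' from second => "bh"
  Position 1: 'd' from first, 'h' from second => "dh"
  Position 2: 'e' from first, 'g' from second => "eg"
  Position 3: 'd' from first, 'h' from second => "dh"
Result: bhdhegdh

bhdhegdh


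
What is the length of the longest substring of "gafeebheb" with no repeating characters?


Input: "gafeebheb"
Sliding window (track last position of each char):
  Position 0 ('g'): window [0,0] length 1 -- new best
  Position 1 ('a'): window [0,1] length 2 -- new best
  Position 2 ('f'): window [0,2] length 3 -- new best
  Position 3 ('e'): window [0,3] length 4 -- new best
  Position 4 ('e'): repeat (last at 3), move window start to 4
  Position 4 ('e'): window [4,4] length 1
  Position 5 ('b'): window [4,5] length 2
  Position 6 ('h'): window [4,6] length 3
  Position 7 ('e'): repeat (last at 4), move window start to 5
  Position 7 ('e'): window [5,7] length 3
  Position 8 ('b'): repeat (last at 5), move window start to 6
  Position 8 ('b'): window [6,8] length 3
Longest substring with no repeats: "gafe" with length 4

4


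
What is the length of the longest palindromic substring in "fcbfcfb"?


Input: "fcbfcfb"
Checking substrings for palindromes:
  [2:7] "bfcfb" (len 5) => palindrome
  [3:6] "fcf" (len 3) => palindrome
Longest palindromic substring: "bfcfb" with length 5

5


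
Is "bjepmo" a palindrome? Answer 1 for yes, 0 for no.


Input: bjepmo
Reversed: ompejb
  Compare pos 0 ('b') with pos 5 ('o'): MISMATCH
  Compare pos 1 ('j') with pos 4 ('m'): MISMATCH
  Compare pos 2 ('e') with pos 3 ('p'): MISMATCH
Result: not a palindrome

0


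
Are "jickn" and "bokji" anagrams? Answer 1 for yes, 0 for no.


Strings: "jickn", "bokji"
Sorted first:  cijkn
Sorted second: bijko
Differ at position 0: 'c' vs 'b' => not anagrams

0


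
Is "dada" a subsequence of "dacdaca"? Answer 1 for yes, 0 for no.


Check if "dada" is a subsequence of "dacdaca"
Greedy scan:
  Position 0 ('d'): matches sub[0] = 'd'
  Position 1 ('a'): matches sub[1] = 'a'
  Position 2 ('c'): no match needed
  Position 3 ('d'): matches sub[2] = 'd'
  Position 4 ('a'): matches sub[3] = 'a'
  Position 5 ('c'): no match needed
  Position 6 ('a'): no match needed
All 4 characters matched => is a subsequence

1


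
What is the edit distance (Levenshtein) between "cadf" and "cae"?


Computing edit distance: "cadf" -> "cae"
DP table:
           c    a    e
      0    1    2    3
  c   1    0    1    2
  a   2    1    0    1
  d   3    2    1    1
  f   4    3    2    2
Edit distance = dp[4][3] = 2

2


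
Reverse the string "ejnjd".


Input: ejnjd
Reading characters right to left:
  Position 4: 'd'
  Position 3: 'j'
  Position 2: 'n'
  Position 1: 'j'
  Position 0: 'e'
Reversed: djnje

djnje


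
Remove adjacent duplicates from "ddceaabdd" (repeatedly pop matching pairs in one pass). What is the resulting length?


Input: ddceaabdd
Stack-based adjacent duplicate removal:
  Read 'd': push. Stack: d
  Read 'd': matches stack top 'd' => pop. Stack: (empty)
  Read 'c': push. Stack: c
  Read 'e': push. Stack: ce
  Read 'a': push. Stack: cea
  Read 'a': matches stack top 'a' => pop. Stack: ce
  Read 'b': push. Stack: ceb
  Read 'd': push. Stack: cebd
  Read 'd': matches stack top 'd' => pop. Stack: ceb
Final stack: "ceb" (length 3)

3


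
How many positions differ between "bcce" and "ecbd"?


Comparing "bcce" and "ecbd" position by position:
  Position 0: 'b' vs 'e' => DIFFER
  Position 1: 'c' vs 'c' => same
  Position 2: 'c' vs 'b' => DIFFER
  Position 3: 'e' vs 'd' => DIFFER
Positions that differ: 3

3


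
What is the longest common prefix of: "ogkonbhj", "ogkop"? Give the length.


Words: ogkonbhj, ogkop
  Position 0: all 'o' => match
  Position 1: all 'g' => match
  Position 2: all 'k' => match
  Position 3: all 'o' => match
  Position 4: ('n', 'p') => mismatch, stop
LCP = "ogko" (length 4)

4


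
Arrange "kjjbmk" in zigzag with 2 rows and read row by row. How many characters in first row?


Zigzag "kjjbmk" into 2 rows:
Placing characters:
  'k' => row 0
  'j' => row 1
  'j' => row 0
  'b' => row 1
  'm' => row 0
  'k' => row 1
Rows:
  Row 0: "kjm"
  Row 1: "jbk"
First row length: 3

3


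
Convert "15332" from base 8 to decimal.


Input: "15332" in base 8
Positional expansion:
  Digit '1' (value 1) x 8^4 = 4096
  Digit '5' (value 5) x 8^3 = 2560
  Digit '3' (value 3) x 8^2 = 192
  Digit '3' (value 3) x 8^1 = 24
  Digit '2' (value 2) x 8^0 = 2
Sum = 6874

6874


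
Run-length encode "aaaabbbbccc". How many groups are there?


Input: aaaabbbbccc
Scanning for consecutive runs:
  Group 1: 'a' x 4 (positions 0-3)
  Group 2: 'b' x 4 (positions 4-7)
  Group 3: 'c' x 3 (positions 8-10)
Total groups: 3

3


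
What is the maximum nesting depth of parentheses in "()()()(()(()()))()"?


Input: "()()()(()(()()))()"
Tracking depth:
  Position 0 '(': depth becomes 1
  Position 1 ')': depth becomes 0
  Position 2 '(': depth becomes 1
  Position 3 ')': depth becomes 0
  Position 4 '(': depth becomes 1
  Position 5 ')': depth becomes 0
  Position 6 '(': depth becomes 1
  Position 7 '(': depth becomes 2
  Position 8 ')': depth becomes 1
  Position 9 '(': depth becomes 2
  Position 10 '(': depth becomes 3
  Position 11 ')': depth becomes 2
  Position 12 '(': depth becomes 3
  Position 13 ')': depth becomes 2
  Position 14 ')': depth becomes 1
  Position 15 ')': depth becomes 0
  Position 16 '(': depth becomes 1
  Position 17 ')': depth becomes 0
Maximum depth reached: 3

3


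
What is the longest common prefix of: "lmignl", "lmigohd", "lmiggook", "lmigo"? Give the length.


Words: lmignl, lmigohd, lmiggook, lmigo
  Position 0: all 'l' => match
  Position 1: all 'm' => match
  Position 2: all 'i' => match
  Position 3: all 'g' => match
  Position 4: ('n', 'o', 'g', 'o') => mismatch, stop
LCP = "lmig" (length 4)

4


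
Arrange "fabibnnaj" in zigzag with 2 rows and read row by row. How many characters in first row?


Zigzag "fabibnnaj" into 2 rows:
Placing characters:
  'f' => row 0
  'a' => row 1
  'b' => row 0
  'i' => row 1
  'b' => row 0
  'n' => row 1
  'n' => row 0
  'a' => row 1
  'j' => row 0
Rows:
  Row 0: "fbbnj"
  Row 1: "aina"
First row length: 5

5


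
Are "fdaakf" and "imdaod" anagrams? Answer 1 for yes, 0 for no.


Strings: "fdaakf", "imdaod"
Sorted first:  aadffk
Sorted second: addimo
Differ at position 1: 'a' vs 'd' => not anagrams

0


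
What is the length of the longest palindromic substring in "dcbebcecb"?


Input: "dcbebcecb"
Checking substrings for palindromes:
  [1:6] "cbebc" (len 5) => palindrome
  [4:9] "bcecb" (len 5) => palindrome
  [2:5] "beb" (len 3) => palindrome
  [5:8] "cec" (len 3) => palindrome
Longest palindromic substring: "cbebc" with length 5

5


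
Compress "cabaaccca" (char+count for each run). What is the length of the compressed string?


Input: cabaaccca
Runs:
  'c' x 1 => "c1"
  'a' x 1 => "a1"
  'b' x 1 => "b1"
  'a' x 2 => "a2"
  'c' x 3 => "c3"
  'a' x 1 => "a1"
Compressed: "c1a1b1a2c3a1"
Compressed length: 12

12


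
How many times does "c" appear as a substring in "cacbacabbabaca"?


Searching for "c" in "cacbacabbabaca"
Scanning each position:
  Position 0: "c" => MATCH
  Position 1: "a" => no
  Position 2: "c" => MATCH
  Position 3: "b" => no
  Position 4: "a" => no
  Position 5: "c" => MATCH
  Position 6: "a" => no
  Position 7: "b" => no
  Position 8: "b" => no
  Position 9: "a" => no
  Position 10: "b" => no
  Position 11: "a" => no
  Position 12: "c" => MATCH
  Position 13: "a" => no
Total occurrences: 4

4


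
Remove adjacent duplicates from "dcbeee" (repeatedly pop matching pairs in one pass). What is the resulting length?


Input: dcbeee
Stack-based adjacent duplicate removal:
  Read 'd': push. Stack: d
  Read 'c': push. Stack: dc
  Read 'b': push. Stack: dcb
  Read 'e': push. Stack: dcbe
  Read 'e': matches stack top 'e' => pop. Stack: dcb
  Read 'e': push. Stack: dcbe
Final stack: "dcbe" (length 4)

4


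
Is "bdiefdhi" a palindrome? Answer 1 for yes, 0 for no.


Input: bdiefdhi
Reversed: ihdfeidb
  Compare pos 0 ('b') with pos 7 ('i'): MISMATCH
  Compare pos 1 ('d') with pos 6 ('h'): MISMATCH
  Compare pos 2 ('i') with pos 5 ('d'): MISMATCH
  Compare pos 3 ('e') with pos 4 ('f'): MISMATCH
Result: not a palindrome

0


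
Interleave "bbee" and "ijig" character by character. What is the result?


Interleaving "bbee" and "ijig":
  Position 0: 'b' from first, 'i' from second => "bi"
  Position 1: 'b' from first, 'j' from second => "bj"
  Position 2: 'e' from first, 'i' from second => "ei"
  Position 3: 'e' from first, 'g' from second => "eg"
Result: bibjeieg

bibjeieg


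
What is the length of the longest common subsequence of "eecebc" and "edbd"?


LCS of "eecebc" and "edbd"
DP table:
           e    d    b    d
      0    0    0    0    0
  e   0    1    1    1    1
  e   0    1    1    1    1
  c   0    1    1    1    1
  e   0    1    1    1    1
  b   0    1    1    2    2
  c   0    1    1    2    2
LCS length = dp[6][4] = 2

2


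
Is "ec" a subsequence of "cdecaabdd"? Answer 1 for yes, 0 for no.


Check if "ec" is a subsequence of "cdecaabdd"
Greedy scan:
  Position 0 ('c'): no match needed
  Position 1 ('d'): no match needed
  Position 2 ('e'): matches sub[0] = 'e'
  Position 3 ('c'): matches sub[1] = 'c'
  Position 4 ('a'): no match needed
  Position 5 ('a'): no match needed
  Position 6 ('b'): no match needed
  Position 7 ('d'): no match needed
  Position 8 ('d'): no match needed
All 2 characters matched => is a subsequence

1


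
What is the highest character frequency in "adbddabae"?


Input: adbddabae
Character counts:
  'a': 3
  'b': 2
  'd': 3
  'e': 1
Maximum frequency: 3

3


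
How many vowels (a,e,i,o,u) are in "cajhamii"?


Input: cajhamii
Checking each character:
  'c' at position 0: consonant
  'a' at position 1: vowel (running total: 1)
  'j' at position 2: consonant
  'h' at position 3: consonant
  'a' at position 4: vowel (running total: 2)
  'm' at position 5: consonant
  'i' at position 6: vowel (running total: 3)
  'i' at position 7: vowel (running total: 4)
Total vowels: 4

4


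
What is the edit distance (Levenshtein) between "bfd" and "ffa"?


Computing edit distance: "bfd" -> "ffa"
DP table:
           f    f    a
      0    1    2    3
  b   1    1    2    3
  f   2    1    1    2
  d   3    2    2    2
Edit distance = dp[3][3] = 2

2


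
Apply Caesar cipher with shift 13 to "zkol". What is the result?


Caesar cipher: shift "zkol" by 13
  'z' (pos 25) + 13 = pos 12 = 'm'
  'k' (pos 10) + 13 = pos 23 = 'x'
  'o' (pos 14) + 13 = pos 1 = 'b'
  'l' (pos 11) + 13 = pos 24 = 'y'
Result: mxby

mxby


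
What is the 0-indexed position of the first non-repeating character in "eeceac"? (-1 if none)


Input: eeceac
Character frequencies:
  'a': 1
  'c': 2
  'e': 3
Scanning left to right for freq == 1:
  Position 0 ('e'): freq=3, skip
  Position 1 ('e'): freq=3, skip
  Position 2 ('c'): freq=2, skip
  Position 3 ('e'): freq=3, skip
  Position 4 ('a'): unique! => answer = 4

4


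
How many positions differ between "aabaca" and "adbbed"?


Comparing "aabaca" and "adbbed" position by position:
  Position 0: 'a' vs 'a' => same
  Position 1: 'a' vs 'd' => DIFFER
  Position 2: 'b' vs 'b' => same
  Position 3: 'a' vs 'b' => DIFFER
  Position 4: 'c' vs 'e' => DIFFER
  Position 5: 'a' vs 'd' => DIFFER
Positions that differ: 4

4


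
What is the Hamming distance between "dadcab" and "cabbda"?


Comparing "dadcab" and "cabbda" position by position:
  Position 0: 'd' vs 'c' => differ
  Position 1: 'a' vs 'a' => same
  Position 2: 'd' vs 'b' => differ
  Position 3: 'c' vs 'b' => differ
  Position 4: 'a' vs 'd' => differ
  Position 5: 'b' vs 'a' => differ
Total differences (Hamming distance): 5

5


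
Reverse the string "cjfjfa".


Input: cjfjfa
Reading characters right to left:
  Position 5: 'a'
  Position 4: 'f'
  Position 3: 'j'
  Position 2: 'f'
  Position 1: 'j'
  Position 0: 'c'
Reversed: afjfjc

afjfjc


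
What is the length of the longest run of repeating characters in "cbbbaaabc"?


Input: "cbbbaaabc"
Scanning for longest run:
  Position 1 ('b'): new char, reset run to 1
  Position 2 ('b'): continues run of 'b', length=2
  Position 3 ('b'): continues run of 'b', length=3
  Position 4 ('a'): new char, reset run to 1
  Position 5 ('a'): continues run of 'a', length=2
  Position 6 ('a'): continues run of 'a', length=3
  Position 7 ('b'): new char, reset run to 1
  Position 8 ('c'): new char, reset run to 1
Longest run: 'b' with length 3

3


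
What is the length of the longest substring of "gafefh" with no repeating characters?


Input: "gafefh"
Sliding window (track last position of each char):
  Position 0 ('g'): window [0,0] length 1 -- new best
  Position 1 ('a'): window [0,1] length 2 -- new best
  Position 2 ('f'): window [0,2] length 3 -- new best
  Position 3 ('e'): window [0,3] length 4 -- new best
  Position 4 ('f'): repeat (last at 2), move window start to 3
  Position 4 ('f'): window [3,4] length 2
  Position 5 ('h'): window [3,5] length 3
Longest substring with no repeats: "gafe" with length 4

4


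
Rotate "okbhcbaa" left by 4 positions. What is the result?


Input: "okbhcbaa", rotate left by 4
First 4 characters: "okbh"
Remaining characters: "cbaa"
Concatenate remaining + first: "cbaa" + "okbh" = "cbaaokbh"

cbaaokbh


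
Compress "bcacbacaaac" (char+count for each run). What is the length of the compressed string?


Input: bcacbacaaac
Runs:
  'b' x 1 => "b1"
  'c' x 1 => "c1"
  'a' x 1 => "a1"
  'c' x 1 => "c1"
  'b' x 1 => "b1"
  'a' x 1 => "a1"
  'c' x 1 => "c1"
  'a' x 3 => "a3"
  'c' x 1 => "c1"
Compressed: "b1c1a1c1b1a1c1a3c1"
Compressed length: 18

18


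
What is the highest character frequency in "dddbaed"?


Input: dddbaed
Character counts:
  'a': 1
  'b': 1
  'd': 4
  'e': 1
Maximum frequency: 4

4


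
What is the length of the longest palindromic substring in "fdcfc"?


Input: "fdcfc"
Checking substrings for palindromes:
  [2:5] "cfc" (len 3) => palindrome
Longest palindromic substring: "cfc" with length 3

3


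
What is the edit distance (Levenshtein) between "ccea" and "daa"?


Computing edit distance: "ccea" -> "daa"
DP table:
           d    a    a
      0    1    2    3
  c   1    1    2    3
  c   2    2    2    3
  e   3    3    3    3
  a   4    4    3    3
Edit distance = dp[4][3] = 3

3


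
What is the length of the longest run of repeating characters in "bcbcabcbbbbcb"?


Input: "bcbcabcbbbbcb"
Scanning for longest run:
  Position 1 ('c'): new char, reset run to 1
  Position 2 ('b'): new char, reset run to 1
  Position 3 ('c'): new char, reset run to 1
  Position 4 ('a'): new char, reset run to 1
  Position 5 ('b'): new char, reset run to 1
  Position 6 ('c'): new char, reset run to 1
  Position 7 ('b'): new char, reset run to 1
  Position 8 ('b'): continues run of 'b', length=2
  Position 9 ('b'): continues run of 'b', length=3
  Position 10 ('b'): continues run of 'b', length=4
  Position 11 ('c'): new char, reset run to 1
  Position 12 ('b'): new char, reset run to 1
Longest run: 'b' with length 4

4


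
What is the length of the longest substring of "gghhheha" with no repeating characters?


Input: "gghhheha"
Sliding window (track last position of each char):
  Position 0 ('g'): window [0,0] length 1 -- new best
  Position 1 ('g'): repeat (last at 0), move window start to 1
  Position 1 ('g'): window [1,1] length 1
  Position 2 ('h'): window [1,2] length 2 -- new best
  Position 3 ('h'): repeat (last at 2), move window start to 3
  Position 3 ('h'): window [3,3] length 1
  Position 4 ('h'): repeat (last at 3), move window start to 4
  Position 4 ('h'): window [4,4] length 1
  Position 5 ('e'): window [4,5] length 2
  Position 6 ('h'): repeat (last at 4), move window start to 5
  Position 6 ('h'): window [5,6] length 2
  Position 7 ('a'): window [5,7] length 3 -- new best
Longest substring with no repeats: "eha" with length 3

3


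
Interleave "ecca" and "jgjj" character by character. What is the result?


Interleaving "ecca" and "jgjj":
  Position 0: 'e' from first, 'j' from second => "ej"
  Position 1: 'c' from first, 'g' from second => "cg"
  Position 2: 'c' from first, 'j' from second => "cj"
  Position 3: 'a' from first, 'j' from second => "aj"
Result: ejcgcjaj

ejcgcjaj


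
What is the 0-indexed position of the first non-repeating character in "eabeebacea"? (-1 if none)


Input: eabeebacea
Character frequencies:
  'a': 3
  'b': 2
  'c': 1
  'e': 4
Scanning left to right for freq == 1:
  Position 0 ('e'): freq=4, skip
  Position 1 ('a'): freq=3, skip
  Position 2 ('b'): freq=2, skip
  Position 3 ('e'): freq=4, skip
  Position 4 ('e'): freq=4, skip
  Position 5 ('b'): freq=2, skip
  Position 6 ('a'): freq=3, skip
  Position 7 ('c'): unique! => answer = 7

7


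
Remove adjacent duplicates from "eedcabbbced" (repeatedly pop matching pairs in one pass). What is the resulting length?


Input: eedcabbbced
Stack-based adjacent duplicate removal:
  Read 'e': push. Stack: e
  Read 'e': matches stack top 'e' => pop. Stack: (empty)
  Read 'd': push. Stack: d
  Read 'c': push. Stack: dc
  Read 'a': push. Stack: dca
  Read 'b': push. Stack: dcab
  Read 'b': matches stack top 'b' => pop. Stack: dca
  Read 'b': push. Stack: dcab
  Read 'c': push. Stack: dcabc
  Read 'e': push. Stack: dcabce
  Read 'd': push. Stack: dcabced
Final stack: "dcabced" (length 7)

7


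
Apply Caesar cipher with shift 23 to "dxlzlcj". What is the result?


Caesar cipher: shift "dxlzlcj" by 23
  'd' (pos 3) + 23 = pos 0 = 'a'
  'x' (pos 23) + 23 = pos 20 = 'u'
  'l' (pos 11) + 23 = pos 8 = 'i'
  'z' (pos 25) + 23 = pos 22 = 'w'
  'l' (pos 11) + 23 = pos 8 = 'i'
  'c' (pos 2) + 23 = pos 25 = 'z'
  'j' (pos 9) + 23 = pos 6 = 'g'
Result: auiwizg

auiwizg
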